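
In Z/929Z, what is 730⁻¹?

14

Apply the Euclidean algorithm and back-substitute:
929 = 1×730 + 199
730 = 3×199 + 133
199 = 1×133 + 66
133 = 2×66 + 1
66 = 66×1 + 0
gcd(730, 929) = 1, so the inverse exists.
Back-substitute for 1:
1 = 1×133 − 2×66
  = −2×199 + 3×133
  = 3×730 − 11×199
  = −11×929 + 14×730
So 730⁻¹ ≡ 14 (mod 929).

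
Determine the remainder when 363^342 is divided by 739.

692

Compute successive squares:
342 in binary is 101010110, i.e. 342 = 256 + 64 + 16 + 4 + 2.
363^1 ≡ 363 (mod 739)
363^2 ≡ 363^2 = 131769 ≡ 227 (mod 739)
363^4 ≡ 227^2 = 51529 ≡ 538 (mod 739)
363^8 ≡ 538^2 = 289444 ≡ 495 (mod 739)
363^16 ≡ 495^2 = 245025 ≡ 416 (mod 739)
363^32 ≡ 416^2 = 173056 ≡ 130 (mod 739)
363^64 ≡ 130^2 = 16900 ≡ 642 (mod 739)
363^128 ≡ 642^2 = 412164 ≡ 541 (mod 739)
363^256 ≡ 541^2 = 292681 ≡ 37 (mod 739)
363^342 = 363^256 * 363^64 * 363^16 * 363^4 * 363^2 ≡ 37 * 642 * 416 * 538 * 227 (mod 739).
Accumulate the product:
37 * 642 = 23754 ≡ 106
106 * 416 = 44096 ≡ 495
495 * 538 = 266310 ≡ 270
270 * 227 = 61290 ≡ 692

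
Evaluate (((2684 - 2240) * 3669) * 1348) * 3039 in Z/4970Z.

2684 - 2240 = 444
444 * 3669 = 1629036 ≡ 3846 (mod 4970)
3846 * 1348 = 5184408 ≡ 698 (mod 4970)
698 * 3039 = 2121222 ≡ 4002 (mod 4970)

4002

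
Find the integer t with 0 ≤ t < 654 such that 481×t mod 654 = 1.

499

By the extended Euclidean algorithm:
654 = 1·481 + 173
481 = 2·173 + 135
173 = 1·135 + 38
135 = 3·38 + 21
38 = 1·21 + 17
21 = 1·17 + 4
17 = 4·4 + 1
4 = 4·1 + 0
gcd(481, 654) = 1, so the inverse exists.
Back-substitute for 1:
1 = 1·17 − 4·4
  = −4·21 + 5·17
  = 5·38 − 9·21
  = −9·135 + 32·38
  = 32·173 − 41·135
  = −41·481 + 114·173
  = 114·654 − 155·481
So 481⁻¹ ≡ −155 ≡ 499 (mod 654).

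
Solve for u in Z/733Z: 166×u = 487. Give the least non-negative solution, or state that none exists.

78

gcd(166, 733) = 1, so a unique solution mod 733 exists.
166⁻¹ ≡ 393 (mod 733).
u ≡ 393×487 ≡ 78 (mod 733).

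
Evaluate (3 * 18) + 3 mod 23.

3 * 18 = 54 ≡ 8 (mod 23)
8 + 3 = 11

11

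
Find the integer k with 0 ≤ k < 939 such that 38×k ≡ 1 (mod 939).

173

939 = 24*38 + 27
38 = 1*27 + 11
27 = 2*11 + 5
11 = 2*5 + 1
5 = 5*1 + 0
gcd(38, 939) = 1, so the inverse exists.
Bézout: 1 = −7*939 + 173*38.
So 38⁻¹ ≡ 173 (mod 939).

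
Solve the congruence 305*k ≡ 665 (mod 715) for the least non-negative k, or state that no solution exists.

35

gcd(305, 715) = 5, and 5 | 665, so solutions exist.
Divide through by 5: 61*k ≡ 133 (mod 143).
61⁻¹ ≡ 68 (mod 143).
k ≡ 68*133 ≡ 35 (mod 143).
The smallest non-negative solution is k = 35.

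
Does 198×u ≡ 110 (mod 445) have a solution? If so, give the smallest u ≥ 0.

50

gcd(198, 445) = 1, so a unique solution mod 445 exists.
198⁻¹ ≡ 227 (mod 445).
u ≡ 227×110 ≡ 50 (mod 445).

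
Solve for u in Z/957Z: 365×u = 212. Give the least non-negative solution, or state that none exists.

gcd(365, 957) = 1, so a unique solution mod 957 exists.
365⁻¹ ≡ 215 (mod 957).
u ≡ 215×212 ≡ 601 (mod 957).

601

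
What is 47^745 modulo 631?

393

By square-and-multiply:
745 in binary is 1011101001, i.e. 745 = 512 + 128 + 64 + 32 + 8 + 1.
47^1 ≡ 47 (mod 631)
47^2 ≡ 47^2 = 2209 ≡ 316 (mod 631)
47^4 ≡ 316^2 = 99856 ≡ 158 (mod 631)
47^8 ≡ 158^2 = 24964 ≡ 355 (mod 631)
47^16 ≡ 355^2 = 126025 ≡ 456 (mod 631)
47^32 ≡ 456^2 = 207936 ≡ 337 (mod 631)
47^64 ≡ 337^2 = 113569 ≡ 620 (mod 631)
47^128 ≡ 620^2 = 384400 ≡ 121 (mod 631)
47^256 ≡ 121^2 = 14641 ≡ 128 (mod 631)
47^512 ≡ 128^2 = 16384 ≡ 609 (mod 631)
47^745 = 47^512 · 47^128 · 47^64 · 47^32 · 47^8 · 47^1 ≡ 609 · 121 · 620 · 337 · 355 · 47 (mod 631).
Accumulate the product:
609 · 121 = 73689 ≡ 493
493 · 620 = 305660 ≡ 256
256 · 337 = 86272 ≡ 456
456 · 355 = 161880 ≡ 344
344 · 47 = 16168 ≡ 393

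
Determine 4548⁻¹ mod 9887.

Run the extended Euclidean algorithm:
9887 = 2*4548 + 791
4548 = 5*791 + 593
791 = 1*593 + 198
593 = 2*198 + 197
198 = 1*197 + 1
197 = 197*1 + 0
gcd(4548, 9887) = 1, so the inverse exists.
Back-substitute for 1:
1 = 1*198 − 1*197
  = −1*593 + 3*198
  = 3*791 − 4*593
  = −4*4548 + 23*791
  = 23*9887 − 50*4548
So 4548⁻¹ ≡ −50 ≡ 9837 (mod 9887).

9837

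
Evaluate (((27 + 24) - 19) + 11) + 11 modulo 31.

27 + 24 = 51 ≡ 20 (mod 31)
20 - 19 = 1
1 + 11 = 12
12 + 11 = 23

23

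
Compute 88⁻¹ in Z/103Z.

48

Apply the Euclidean algorithm and back-substitute:
103 = 1*88 + 15
88 = 5*15 + 13
15 = 1*13 + 2
13 = 6*2 + 1
2 = 2*1 + 0
gcd(88, 103) = 1, so the inverse exists.
Bézout: 1 = −41*103 + 48*88.
So 88⁻¹ ≡ 48 (mod 103).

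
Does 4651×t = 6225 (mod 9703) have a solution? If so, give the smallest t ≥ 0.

gcd(4651, 9703) = 1, so a unique solution mod 9703 exists.
4651⁻¹ ≡ 3194 (mod 9703).
t ≡ 3194×6225 ≡ 1203 (mod 9703).

1203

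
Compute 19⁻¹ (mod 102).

102 = 5*19 + 7
19 = 2*7 + 5
7 = 1*5 + 2
5 = 2*2 + 1
2 = 2*1 + 0
gcd(19, 102) = 1, so the inverse exists.
Bézout: 1 = −8*102 + 43*19.
So 19⁻¹ ≡ 43 (mod 102).

43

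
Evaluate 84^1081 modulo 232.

56

By square-and-multiply:
84^1 ≡ 84 (mod 232)
84^2 ≡ 84^2 = 7056 ≡ 96 (mod 232)
84^4 ≡ 96^2 = 9216 ≡ 168 (mod 232)
84^8 ≡ 168^2 = 28224 ≡ 152 (mod 232)
84^16 ≡ 152^2 = 23104 ≡ 136 (mod 232)
84^32 ≡ 136^2 = 18496 ≡ 168 (mod 232)
84^64 ≡ 168^2 = 28224 ≡ 152 (mod 232)
84^128 ≡ 152^2 = 23104 ≡ 136 (mod 232)
84^256 ≡ 136^2 = 18496 ≡ 168 (mod 232)
84^512 ≡ 168^2 = 28224 ≡ 152 (mod 232)
84^1024 ≡ 152^2 = 23104 ≡ 136 (mod 232)
84^1081 = 84^1024 · 84^32 · 84^16 · 84^8 · 84^1 ≡ 136 · 168 · 136 · 152 · 84 (mod 232).
Accumulate the product:
136 · 168 = 22848 ≡ 112
112 · 136 = 15232 ≡ 152
152 · 152 = 23104 ≡ 136
136 · 84 = 11424 ≡ 56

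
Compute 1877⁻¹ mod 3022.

3022 = 1·1877 + 1145
1877 = 1·1145 + 732
1145 = 1·732 + 413
732 = 1·413 + 319
413 = 1·319 + 94
319 = 3·94 + 37
94 = 2·37 + 20
37 = 1·20 + 17
20 = 1·17 + 3
17 = 5·3 + 2
3 = 1·2 + 1
2 = 2·1 + 0
gcd(1877, 3022) = 1, so the inverse exists.
Back-substitute for 1:
1 = 1·3 − 1·2
  = −1·17 + 6·3
  = 6·20 − 7·17
  = −7·37 + 13·20
  = 13·94 − 33·37
  = −33·319 + 112·94
  = 112·413 − 145·319
  = −145·732 + 257·413
  = 257·1145 − 402·732
  = −402·1877 + 659·1145
  = 659·3022 − 1061·1877
So 1877⁻¹ ≡ −1061 ≡ 1961 (mod 3022).

1961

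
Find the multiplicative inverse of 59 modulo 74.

74 = 1*59 + 15
59 = 3*15 + 14
15 = 1*14 + 1
14 = 14*1 + 0
gcd(59, 74) = 1, so the inverse exists.
Bézout: 1 = 4*74 − 5*59.
So 59⁻¹ ≡ −5 ≡ 69 (mod 74).

69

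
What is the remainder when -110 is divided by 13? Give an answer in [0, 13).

-110 = -9*13 + 7, so -110 ≡ 7 (mod 13).

7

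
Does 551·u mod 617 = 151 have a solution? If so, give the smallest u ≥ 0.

381

gcd(551, 617) = 1, so a unique solution mod 617 exists.
551⁻¹ ≡ 215 (mod 617).
u ≡ 215·151 ≡ 381 (mod 617).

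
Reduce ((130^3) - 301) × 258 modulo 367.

(130)^3 ≡ 138 (mod 367)
138 - 301 = -163 ≡ 204 (mod 367)
204 × 258 = 52632 ≡ 151 (mod 367)

151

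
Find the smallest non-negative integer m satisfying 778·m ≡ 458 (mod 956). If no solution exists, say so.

gcd(778, 956) = 2, and 2 | 458, so solutions exist.
Divide through by 2: 389·m ≡ 229 (mod 478).
389⁻¹ ≡ 145 (mod 478).
m ≡ 145·229 ≡ 223 (mod 478).
The smallest non-negative solution is m = 223.

223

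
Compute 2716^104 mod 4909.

782

By square-and-multiply:
104 in binary is 1101000, i.e. 104 = 64 + 32 + 8.
2716^1 ≡ 2716 (mod 4909)
2716^2 ≡ 2716^2 = 7376656 ≡ 3338 (mod 4909)
2716^4 ≡ 3338^2 = 11142244 ≡ 3723 (mod 4909)
2716^8 ≡ 3723^2 = 13860729 ≡ 2622 (mod 4909)
2716^16 ≡ 2622^2 = 6874884 ≡ 2284 (mod 4909)
2716^32 ≡ 2284^2 = 5216656 ≡ 3298 (mod 4909)
2716^64 ≡ 3298^2 = 10876804 ≡ 3369 (mod 4909)
2716^104 = 2716^64 · 2716^32 · 2716^8 ≡ 3369 · 3298 · 2622 (mod 4909).
Accumulate the product:
3369 · 3298 = 11110962 ≡ 1895
1895 · 2622 = 4968690 ≡ 782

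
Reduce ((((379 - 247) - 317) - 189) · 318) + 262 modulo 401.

379 - 247 = 132
132 - 317 = -185 ≡ 216 (mod 401)
216 - 189 = 27
27 · 318 = 8586 ≡ 165 (mod 401)
165 + 262 = 427 ≡ 26 (mod 401)

26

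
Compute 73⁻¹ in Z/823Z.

By the extended Euclidean algorithm:
823 = 11*73 + 20
73 = 3*20 + 13
20 = 1*13 + 7
13 = 1*7 + 6
7 = 1*6 + 1
6 = 6*1 + 0
gcd(73, 823) = 1, so the inverse exists.
Back-substitute for 1:
1 = 1*7 − 1*6
  = −1*13 + 2*7
  = 2*20 − 3*13
  = −3*73 + 11*20
  = 11*823 − 124*73
So 73⁻¹ ≡ −124 ≡ 699 (mod 823).

699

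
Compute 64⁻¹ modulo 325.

Apply the Euclidean algorithm and back-substitute:
325 = 5·64 + 5
64 = 12·5 + 4
5 = 1·4 + 1
4 = 4·1 + 0
gcd(64, 325) = 1, so the inverse exists.
Back-substitute for 1:
1 = 1·5 − 1·4
  = −1·64 + 13·5
  = 13·325 − 66·64
So 64⁻¹ ≡ −66 ≡ 259 (mod 325).

259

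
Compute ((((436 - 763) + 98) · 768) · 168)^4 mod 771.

225

436 - 763 = -327 ≡ 444 (mod 771)
444 + 98 = 542
542 · 768 = 416256 ≡ 687 (mod 771)
687 · 168 = 115416 ≡ 537 (mod 771)
(537)^4 ≡ 225 (mod 771)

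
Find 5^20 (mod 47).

5^1 ≡ 5 (mod 47)
5^2 ≡ 5^2 = 25 (mod 47)
5^4 ≡ 25^2 = 625 ≡ 14 (mod 47)
5^8 ≡ 14^2 = 196 ≡ 8 (mod 47)
5^16 ≡ 8^2 = 64 ≡ 17 (mod 47)
5^20 = 5^16 × 5^4 ≡ 17 × 14 (mod 47).
17 × 14 = 238 ≡ 3 (mod 47).

3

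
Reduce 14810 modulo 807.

284

14810 = 18·807 + 284, so 14810 ≡ 284 (mod 807).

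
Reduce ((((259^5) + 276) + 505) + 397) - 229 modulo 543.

(259)^5 ≡ 109 (mod 543)
109 + 276 = 385
385 + 505 = 890 ≡ 347 (mod 543)
347 + 397 = 744 ≡ 201 (mod 543)
201 - 229 = -28 ≡ 515 (mod 543)

515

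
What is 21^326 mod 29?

326 in binary is 101000110, i.e. 326 = 256 + 64 + 4 + 2.
21^1 ≡ 21 (mod 29)
21^2 ≡ 21^2 = 441 ≡ 6 (mod 29)
21^4 ≡ 6^2 = 36 ≡ 7 (mod 29)
21^8 ≡ 7^2 = 49 ≡ 20 (mod 29)
21^16 ≡ 20^2 = 400 ≡ 23 (mod 29)
21^32 ≡ 23^2 = 529 ≡ 7 (mod 29)
21^64 ≡ 7^2 = 49 ≡ 20 (mod 29)
21^128 ≡ 20^2 = 400 ≡ 23 (mod 29)
21^256 ≡ 23^2 = 529 ≡ 7 (mod 29)
21^326 = 21^256 · 21^64 · 21^4 · 21^2 ≡ 7 · 20 · 7 · 6 (mod 29).
Accumulate the product:
7 · 20 = 140 ≡ 24
24 · 7 = 168 ≡ 23
23 · 6 = 138 ≡ 22

22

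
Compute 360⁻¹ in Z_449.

449 = 1*360 + 89
360 = 4*89 + 4
89 = 22*4 + 1
4 = 4*1 + 0
gcd(360, 449) = 1, so the inverse exists.
Back-substitute for 1:
1 = 1*89 − 22*4
  = −22*360 + 89*89
  = 89*449 − 111*360
So 360⁻¹ ≡ −111 ≡ 338 (mod 449).

338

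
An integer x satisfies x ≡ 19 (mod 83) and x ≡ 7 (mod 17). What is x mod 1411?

83⁻¹ mod 17: 83·8 ≡ 1 (mod 17), so 83⁻¹ ≡ 8.
x = 19 + 83·((7 − 19)·8 mod 17) = 19 + 83·6 = 517.

517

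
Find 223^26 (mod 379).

26 in binary is 11010, i.e. 26 = 16 + 8 + 2.
223^1 ≡ 223 (mod 379)
223^2 ≡ 223^2 = 49729 ≡ 80 (mod 379)
223^4 ≡ 80^2 = 6400 ≡ 336 (mod 379)
223^8 ≡ 336^2 = 112896 ≡ 333 (mod 379)
223^16 ≡ 333^2 = 110889 ≡ 221 (mod 379)
223^26 = 223^16 × 223^8 × 223^2 ≡ 221 × 333 × 80 (mod 379).
Accumulate the product:
221 × 333 = 73593 ≡ 67
67 × 80 = 5360 ≡ 54

54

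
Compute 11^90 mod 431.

By square-and-multiply:
90 in binary is 1011010, i.e. 90 = 64 + 16 + 8 + 2.
11^1 ≡ 11 (mod 431)
11^2 ≡ 11^2 = 121 (mod 431)
11^4 ≡ 121^2 = 14641 ≡ 418 (mod 431)
11^8 ≡ 418^2 = 174724 ≡ 169 (mod 431)
11^16 ≡ 169^2 = 28561 ≡ 115 (mod 431)
11^32 ≡ 115^2 = 13225 ≡ 295 (mod 431)
11^64 ≡ 295^2 = 87025 ≡ 394 (mod 431)
11^90 = 11^64 · 11^16 · 11^8 · 11^2 ≡ 394 · 115 · 169 · 121 (mod 431).
Accumulate the product:
394 · 115 = 45310 ≡ 55
55 · 169 = 9295 ≡ 244
244 · 121 = 29524 ≡ 216

216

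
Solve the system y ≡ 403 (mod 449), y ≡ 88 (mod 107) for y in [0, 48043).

449⁻¹ mod 107: 449×51 ≡ 1 (mod 107), so 449⁻¹ ≡ 51.
y = 403 + 449×((88 − 403)×51 mod 107) = 403 + 449×92 = 41711.
Check: 41711 mod 449 = 403, 41711 mod 107 = 88. ✓

41711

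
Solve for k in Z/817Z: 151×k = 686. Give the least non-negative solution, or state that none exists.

gcd(151, 817) = 1, so a unique solution mod 817 exists.
151⁻¹ ≡ 303 (mod 817).
k ≡ 303×686 ≡ 340 (mod 817).

340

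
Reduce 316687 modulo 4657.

11

316687 = 68·4657 + 11, so 316687 ≡ 11 (mod 4657).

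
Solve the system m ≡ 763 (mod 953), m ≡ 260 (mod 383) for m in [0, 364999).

269509

953⁻¹ mod 383: 953·170 ≡ 1 (mod 383), so 953⁻¹ ≡ 170.
m = 763 + 953·((260 − 763)·170 mod 383) = 763 + 953·282 = 269509.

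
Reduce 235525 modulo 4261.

1170

235525 = 55×4261 + 1170, so 235525 ≡ 1170 (mod 4261).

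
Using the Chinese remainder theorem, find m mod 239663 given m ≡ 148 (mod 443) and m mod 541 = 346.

121530

443⁻¹ mod 541: 443*138 ≡ 1 (mod 541), so 443⁻¹ ≡ 138.
m = 148 + 443*((346 − 148)*138 mod 541) = 148 + 443*274 = 121530.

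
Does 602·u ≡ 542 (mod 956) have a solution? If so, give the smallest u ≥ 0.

gcd(602, 956) = 2, and 2 | 542, so solutions exist.
Divide through by 2: 301·u = 271 (mod 478).
301⁻¹ ≡ 27 (mod 478).
u ≡ 27·271 ≡ 147 (mod 478).
The smallest non-negative solution is u = 147.

147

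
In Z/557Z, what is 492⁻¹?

497

557 = 1*492 + 65
492 = 7*65 + 37
65 = 1*37 + 28
37 = 1*28 + 9
28 = 3*9 + 1
9 = 9*1 + 0
gcd(492, 557) = 1, so the inverse exists.
Back-substitute for 1:
1 = 1*28 − 3*9
  = −3*37 + 4*28
  = 4*65 − 7*37
  = −7*492 + 53*65
  = 53*557 − 60*492
So 492⁻¹ ≡ −60 ≡ 497 (mod 557).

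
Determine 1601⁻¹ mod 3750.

By the extended Euclidean algorithm:
3750 = 2×1601 + 548
1601 = 2×548 + 505
548 = 1×505 + 43
505 = 11×43 + 32
43 = 1×32 + 11
32 = 2×11 + 10
11 = 1×10 + 1
10 = 10×1 + 0
gcd(1601, 3750) = 1, so the inverse exists.
Back-substitute for 1:
1 = 1×11 − 1×10
  = −1×32 + 3×11
  = 3×43 − 4×32
  = −4×505 + 47×43
  = 47×548 − 51×505
  = −51×1601 + 149×548
  = 149×3750 − 349×1601
So 1601⁻¹ ≡ −349 ≡ 3401 (mod 3750).

3401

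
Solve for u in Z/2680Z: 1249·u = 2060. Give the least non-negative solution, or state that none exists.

gcd(1249, 2680) = 1, so a unique solution mod 2680 exists.
1249⁻¹ ≡ 1929 (mod 2680).
u ≡ 1929·2060 ≡ 1980 (mod 2680).

1980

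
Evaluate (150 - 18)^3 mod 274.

12

150 - 18 = 132
(132)^3 ≡ 12 (mod 274)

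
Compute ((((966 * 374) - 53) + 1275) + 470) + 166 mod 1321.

1188

966 * 374 = 361284 ≡ 651 (mod 1321)
651 - 53 = 598
598 + 1275 = 1873 ≡ 552 (mod 1321)
552 + 470 = 1022
1022 + 166 = 1188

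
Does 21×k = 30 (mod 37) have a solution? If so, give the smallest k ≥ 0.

12

gcd(21, 37) = 1, so a unique solution mod 37 exists.
21⁻¹ ≡ 30 (mod 37).
k ≡ 30×30 ≡ 12 (mod 37).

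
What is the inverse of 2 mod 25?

By the extended Euclidean algorithm:
25 = 12×2 + 1
2 = 2×1 + 0
gcd(2, 25) = 1, so the inverse exists.
Bézout: 1 = 1×25 − 12×2.
So 2⁻¹ ≡ −12 ≡ 13 (mod 25).

13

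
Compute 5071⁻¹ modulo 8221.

Run the extended Euclidean algorithm:
8221 = 1×5071 + 3150
5071 = 1×3150 + 1921
3150 = 1×1921 + 1229
1921 = 1×1229 + 692
1229 = 1×692 + 537
692 = 1×537 + 155
537 = 3×155 + 72
155 = 2×72 + 11
72 = 6×11 + 6
11 = 1×6 + 5
6 = 1×5 + 1
5 = 5×1 + 0
gcd(5071, 8221) = 1, so the inverse exists.
Bézout: 1 = 916×8221 − 1485×5071.
So 5071⁻¹ ≡ −1485 ≡ 6736 (mod 8221).

6736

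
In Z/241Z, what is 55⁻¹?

Run the extended Euclidean algorithm:
241 = 4*55 + 21
55 = 2*21 + 13
21 = 1*13 + 8
13 = 1*8 + 5
8 = 1*5 + 3
5 = 1*3 + 2
3 = 1*2 + 1
2 = 2*1 + 0
gcd(55, 241) = 1, so the inverse exists.
Back-substitute for 1:
1 = 1*3 − 1*2
  = −1*5 + 2*3
  = 2*8 − 3*5
  = −3*13 + 5*8
  = 5*21 − 8*13
  = −8*55 + 21*21
  = 21*241 − 92*55
So 55⁻¹ ≡ −92 ≡ 149 (mod 241).

149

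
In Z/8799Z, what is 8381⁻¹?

4610

Apply the Euclidean algorithm and back-substitute:
8799 = 1*8381 + 418
8381 = 20*418 + 21
418 = 19*21 + 19
21 = 1*19 + 2
19 = 9*2 + 1
2 = 2*1 + 0
gcd(8381, 8799) = 1, so the inverse exists.
Back-substitute for 1:
1 = 1*19 − 9*2
  = −9*21 + 10*19
  = 10*418 − 199*21
  = −199*8381 + 3990*418
  = 3990*8799 − 4189*8381
So 8381⁻¹ ≡ −4189 ≡ 4610 (mod 8799).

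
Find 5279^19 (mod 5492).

19 in binary is 10011, i.e. 19 = 16 + 2 + 1.
5279^1 ≡ 5279 (mod 5492)
5279^2 ≡ 5279^2 = 27867841 ≡ 1433 (mod 5492)
5279^4 ≡ 1433^2 = 2053489 ≡ 4973 (mod 5492)
5279^8 ≡ 4973^2 = 24730729 ≡ 253 (mod 5492)
5279^16 ≡ 253^2 = 64009 ≡ 3597 (mod 5492)
5279^19 = 5279^16 × 5279^2 × 5279^1 ≡ 3597 × 1433 × 5279 (mod 5492).
Accumulate the product:
3597 × 1433 = 5154501 ≡ 3005
3005 × 5279 = 15863395 ≡ 2499

2499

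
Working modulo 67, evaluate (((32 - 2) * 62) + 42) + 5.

32 - 2 = 30
30 * 62 = 1860 ≡ 51 (mod 67)
51 + 42 = 93 ≡ 26 (mod 67)
26 + 5 = 31

31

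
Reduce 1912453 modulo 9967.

1912453 = 191·9967 + 8756, so 1912453 ≡ 8756 (mod 9967).

8756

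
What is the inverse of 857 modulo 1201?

199

Run the extended Euclidean algorithm:
1201 = 1*857 + 344
857 = 2*344 + 169
344 = 2*169 + 6
169 = 28*6 + 1
6 = 6*1 + 0
gcd(857, 1201) = 1, so the inverse exists.
Back-substitute for 1:
1 = 1*169 − 28*6
  = −28*344 + 57*169
  = 57*857 − 142*344
  = −142*1201 + 199*857
So 857⁻¹ ≡ 199 (mod 1201).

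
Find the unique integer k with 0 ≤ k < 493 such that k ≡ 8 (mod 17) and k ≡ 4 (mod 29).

17⁻¹ mod 29: 17×12 ≡ 1 (mod 29), so 17⁻¹ ≡ 12.
k = 8 + 17×((4 − 8)×12 mod 29) = 8 + 17×10 = 178.

178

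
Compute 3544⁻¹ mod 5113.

3161

Run the extended Euclidean algorithm:
5113 = 1×3544 + 1569
3544 = 2×1569 + 406
1569 = 3×406 + 351
406 = 1×351 + 55
351 = 6×55 + 21
55 = 2×21 + 13
21 = 1×13 + 8
13 = 1×8 + 5
8 = 1×5 + 3
5 = 1×3 + 2
3 = 1×2 + 1
2 = 2×1 + 0
gcd(3544, 5113) = 1, so the inverse exists.
Back-substitute for 1:
1 = 1×3 − 1×2
  = −1×5 + 2×3
  = 2×8 − 3×5
  = −3×13 + 5×8
  = 5×21 − 8×13
  = −8×55 + 21×21
  = 21×351 − 134×55
  = −134×406 + 155×351
  = 155×1569 − 599×406
  = −599×3544 + 1353×1569
  = 1353×5113 − 1952×3544
So 3544⁻¹ ≡ −1952 ≡ 3161 (mod 5113).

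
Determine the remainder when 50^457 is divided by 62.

38

Compute successive squares:
457 in binary is 111001001, i.e. 457 = 256 + 128 + 64 + 8 + 1.
50^1 ≡ 50 (mod 62)
50^2 ≡ 50^2 = 2500 ≡ 20 (mod 62)
50^4 ≡ 20^2 = 400 ≡ 28 (mod 62)
50^8 ≡ 28^2 = 784 ≡ 40 (mod 62)
50^16 ≡ 40^2 = 1600 ≡ 50 (mod 62)
50^32 ≡ 50^2 = 2500 ≡ 20 (mod 62)
50^64 ≡ 20^2 = 400 ≡ 28 (mod 62)
50^128 ≡ 28^2 = 784 ≡ 40 (mod 62)
50^256 ≡ 40^2 = 1600 ≡ 50 (mod 62)
50^457 = 50^256 * 50^128 * 50^64 * 50^8 * 50^1 ≡ 50 * 40 * 28 * 40 * 50 (mod 62).
Accumulate the product:
50 * 40 = 2000 ≡ 16
16 * 28 = 448 ≡ 14
14 * 40 = 560 ≡ 2
2 * 50 = 100 ≡ 38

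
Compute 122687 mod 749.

600

122687 = 163×749 + 600, so 122687 ≡ 600 (mod 749).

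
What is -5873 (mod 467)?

198

-5873 = -13×467 + 198, so -5873 ≡ 198 (mod 467).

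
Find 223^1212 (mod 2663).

1416

By square-and-multiply:
223^1 ≡ 223 (mod 2663)
223^2 ≡ 223^2 = 49729 ≡ 1795 (mod 2663)
223^4 ≡ 1795^2 = 3222025 ≡ 2458 (mod 2663)
223^8 ≡ 2458^2 = 6041764 ≡ 2080 (mod 2663)
223^16 ≡ 2080^2 = 4326400 ≡ 1688 (mod 2663)
223^32 ≡ 1688^2 = 2849344 ≡ 2597 (mod 2663)
223^64 ≡ 2597^2 = 6744409 ≡ 1693 (mod 2663)
223^128 ≡ 1693^2 = 2866249 ≡ 861 (mod 2663)
223^256 ≡ 861^2 = 741321 ≡ 1007 (mod 2663)
223^512 ≡ 1007^2 = 1014049 ≡ 2109 (mod 2663)
223^1024 ≡ 2109^2 = 4447881 ≡ 671 (mod 2663)
223^1212 = 223^1024 * 223^128 * 223^32 * 223^16 * 223^8 * 223^4 ≡ 671 * 861 * 2597 * 1688 * 2080 * 2458 (mod 2663).
Accumulate the product:
671 * 861 = 577731 ≡ 2523
2523 * 2597 = 6552231 ≡ 1251
1251 * 1688 = 2111688 ≡ 2592
2592 * 2080 = 5391360 ≡ 1448
1448 * 2458 = 3559184 ≡ 1416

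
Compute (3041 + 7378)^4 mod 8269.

103

3041 + 7378 = 10419 ≡ 2150 (mod 8269)
(2150)^4 ≡ 103 (mod 8269)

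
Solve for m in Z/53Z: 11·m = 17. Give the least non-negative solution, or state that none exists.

gcd(11, 53) = 1, so a unique solution mod 53 exists.
11⁻¹ ≡ 29 (mod 53).
m ≡ 29·17 ≡ 16 (mod 53).

16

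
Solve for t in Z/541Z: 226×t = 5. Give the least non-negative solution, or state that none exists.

395

gcd(226, 541) = 1, so a unique solution mod 541 exists.
226⁻¹ ≡ 79 (mod 541).
t ≡ 79×5 ≡ 395 (mod 541).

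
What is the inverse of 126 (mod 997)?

By the extended Euclidean algorithm:
997 = 7*126 + 115
126 = 1*115 + 11
115 = 10*11 + 5
11 = 2*5 + 1
5 = 5*1 + 0
gcd(126, 997) = 1, so the inverse exists.
Back-substitute for 1:
1 = 1*11 − 2*5
  = −2*115 + 21*11
  = 21*126 − 23*115
  = −23*997 + 182*126
So 126⁻¹ ≡ 182 (mod 997).

182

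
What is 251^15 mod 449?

204

By square-and-multiply:
15 in binary is 1111, i.e. 15 = 8 + 4 + 2 + 1.
251^1 ≡ 251 (mod 449)
251^2 ≡ 251^2 = 63001 ≡ 141 (mod 449)
251^4 ≡ 141^2 = 19881 ≡ 125 (mod 449)
251^8 ≡ 125^2 = 15625 ≡ 359 (mod 449)
251^15 = 251^8 · 251^4 · 251^2 · 251^1 ≡ 359 · 125 · 141 · 251 (mod 449).
Accumulate the product:
359 · 125 = 44875 ≡ 424
424 · 141 = 59784 ≡ 67
67 · 251 = 16817 ≡ 204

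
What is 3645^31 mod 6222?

2181

3645^1 ≡ 3645 (mod 6222)
3645^2 ≡ 3645^2 = 13286025 ≡ 2055 (mod 6222)
3645^4 ≡ 2055^2 = 4223025 ≡ 4509 (mod 6222)
3645^8 ≡ 4509^2 = 20331081 ≡ 3807 (mod 6222)
3645^16 ≡ 3807^2 = 14493249 ≡ 2211 (mod 6222)
3645^31 = 3645^16 × 3645^8 × 3645^4 × 3645^2 × 3645^1 ≡ 2211 × 3807 × 4509 × 2055 × 3645 (mod 6222).
Accumulate the product:
2211 × 3807 = 8417277 ≡ 5133
5133 × 4509 = 23144697 ≡ 5079
5079 × 2055 = 10437345 ≡ 3051
3051 × 3645 = 11120895 ≡ 2181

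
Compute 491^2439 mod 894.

701

491^1 ≡ 491 (mod 894)
491^2 ≡ 491^2 = 241081 ≡ 595 (mod 894)
491^4 ≡ 595^2 = 354025 ≡ 1 (mod 894)
491^8 ≡ 1^2 = 1 (mod 894)
491^16 ≡ 1^2 = 1 (mod 894)
491^32 ≡ 1^2 = 1 (mod 894)
491^64 ≡ 1^2 = 1 (mod 894)
491^128 ≡ 1^2 = 1 (mod 894)
491^256 ≡ 1^2 = 1 (mod 894)
491^512 ≡ 1^2 = 1 (mod 894)
491^1024 ≡ 1^2 = 1 (mod 894)
491^2048 ≡ 1^2 = 1 (mod 894)
491^2439 = 491^2048 · 491^256 · 491^128 · 491^4 · 491^2 · 491^1 ≡ 1 · 1 · 1 · 1 · 595 · 491 (mod 894).
Accumulate the product:
1 · 1 = 1
1 · 1 = 1
1 · 1 = 1
1 · 595 = 595
595 · 491 = 292145 ≡ 701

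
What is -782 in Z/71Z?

70

-782 = -12·71 + 70, so -782 ≡ 70 (mod 71).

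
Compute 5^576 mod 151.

9

Using repeated squaring:
5^1 ≡ 5 (mod 151)
5^2 ≡ 5^2 = 25 (mod 151)
5^4 ≡ 25^2 = 625 ≡ 21 (mod 151)
5^8 ≡ 21^2 = 441 ≡ 139 (mod 151)
5^16 ≡ 139^2 = 19321 ≡ 144 (mod 151)
5^32 ≡ 144^2 = 20736 ≡ 49 (mod 151)
5^64 ≡ 49^2 = 2401 ≡ 136 (mod 151)
5^128 ≡ 136^2 = 18496 ≡ 74 (mod 151)
5^256 ≡ 74^2 = 5476 ≡ 40 (mod 151)
5^512 ≡ 40^2 = 1600 ≡ 90 (mod 151)
5^576 = 5^512 × 5^64 ≡ 90 × 136 (mod 151).
90 × 136 = 12240 ≡ 9 (mod 151).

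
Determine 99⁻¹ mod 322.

Apply the Euclidean algorithm and back-substitute:
322 = 3*99 + 25
99 = 3*25 + 24
25 = 1*24 + 1
24 = 24*1 + 0
gcd(99, 322) = 1, so the inverse exists.
Bézout: 1 = 4*322 − 13*99.
So 99⁻¹ ≡ −13 ≡ 309 (mod 322).

309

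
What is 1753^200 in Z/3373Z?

By square-and-multiply:
200 in binary is 11001000, i.e. 200 = 128 + 64 + 8.
1753^1 ≡ 1753 (mod 3373)
1753^2 ≡ 1753^2 = 3073009 ≡ 206 (mod 3373)
1753^4 ≡ 206^2 = 42436 ≡ 1960 (mod 3373)
1753^8 ≡ 1960^2 = 3841600 ≡ 3126 (mod 3373)
1753^16 ≡ 3126^2 = 9771876 ≡ 295 (mod 3373)
1753^32 ≡ 295^2 = 87025 ≡ 2700 (mod 3373)
1753^64 ≡ 2700^2 = 7290000 ≡ 947 (mod 3373)
1753^128 ≡ 947^2 = 896809 ≡ 2964 (mod 3373)
1753^200 = 1753^128 * 1753^64 * 1753^8 ≡ 2964 * 947 * 3126 (mod 3373).
Accumulate the product:
2964 * 947 = 2806908 ≡ 572
572 * 3126 = 1788072 ≡ 382

382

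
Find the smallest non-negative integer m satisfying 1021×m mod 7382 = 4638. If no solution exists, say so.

gcd(1021, 7382) = 1, so a unique solution mod 7382 exists.
1021⁻¹ ≡ 6471 (mod 7382).
m ≡ 6471×4638 ≡ 4668 (mod 7382).

4668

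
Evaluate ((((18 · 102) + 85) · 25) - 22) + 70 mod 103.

18 · 102 = 1836 ≡ 85 (mod 103)
85 + 85 = 170 ≡ 67 (mod 103)
67 · 25 = 1675 ≡ 27 (mod 103)
27 - 22 = 5
5 + 70 = 75

75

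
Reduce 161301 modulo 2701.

1942

161301 = 59×2701 + 1942, so 161301 ≡ 1942 (mod 2701).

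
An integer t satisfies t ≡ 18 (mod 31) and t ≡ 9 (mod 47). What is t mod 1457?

855

31⁻¹ mod 47: 31·44 ≡ 1 (mod 47), so 31⁻¹ ≡ 44.
t = 18 + 31·((9 − 18)·44 mod 47) = 18 + 31·27 = 855.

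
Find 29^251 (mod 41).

251 in binary is 11111011, i.e. 251 = 128 + 64 + 32 + 16 + 8 + 2 + 1.
29^1 ≡ 29 (mod 41)
29^2 ≡ 29^2 = 841 ≡ 21 (mod 41)
29^4 ≡ 21^2 = 441 ≡ 31 (mod 41)
29^8 ≡ 31^2 = 961 ≡ 18 (mod 41)
29^16 ≡ 18^2 = 324 ≡ 37 (mod 41)
29^32 ≡ 37^2 = 1369 ≡ 16 (mod 41)
29^64 ≡ 16^2 = 256 ≡ 10 (mod 41)
29^128 ≡ 10^2 = 100 ≡ 18 (mod 41)
29^251 = 29^128 * 29^64 * 29^32 * 29^16 * 29^8 * 29^2 * 29^1 ≡ 18 * 10 * 16 * 37 * 18 * 21 * 29 (mod 41).
Accumulate the product:
18 * 10 = 180 ≡ 16
16 * 16 = 256 ≡ 10
10 * 37 = 370 ≡ 1
1 * 18 = 18
18 * 21 = 378 ≡ 9
9 * 29 = 261 ≡ 15

15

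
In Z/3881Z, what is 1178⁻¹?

425

3881 = 3*1178 + 347
1178 = 3*347 + 137
347 = 2*137 + 73
137 = 1*73 + 64
73 = 1*64 + 9
64 = 7*9 + 1
9 = 9*1 + 0
gcd(1178, 3881) = 1, so the inverse exists.
Back-substitute for 1:
1 = 1*64 − 7*9
  = −7*73 + 8*64
  = 8*137 − 15*73
  = −15*347 + 38*137
  = 38*1178 − 129*347
  = −129*3881 + 425*1178
So 1178⁻¹ ≡ 425 (mod 3881).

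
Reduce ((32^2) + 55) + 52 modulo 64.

(32)^2 ≡ 0 (mod 64)
0 + 55 = 55
55 + 52 = 107 ≡ 43 (mod 64)

43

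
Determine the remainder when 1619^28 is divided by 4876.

417

28 in binary is 11100, i.e. 28 = 16 + 8 + 4.
1619^1 ≡ 1619 (mod 4876)
1619^2 ≡ 1619^2 = 2621161 ≡ 2749 (mod 4876)
1619^4 ≡ 2749^2 = 7557001 ≡ 4077 (mod 4876)
1619^8 ≡ 4077^2 = 16621929 ≡ 4521 (mod 4876)
1619^16 ≡ 4521^2 = 20439441 ≡ 4125 (mod 4876)
1619^28 = 1619^16 * 1619^8 * 1619^4 ≡ 4125 * 4521 * 4077 (mod 4876).
Accumulate the product:
4125 * 4521 = 18649125 ≡ 3301
3301 * 4077 = 13458177 ≡ 417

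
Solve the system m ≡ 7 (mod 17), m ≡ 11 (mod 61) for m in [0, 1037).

194

17⁻¹ mod 61: 17*18 ≡ 1 (mod 61), so 17⁻¹ ≡ 18.
m = 7 + 17*((11 − 7)*18 mod 61) = 7 + 17*11 = 194.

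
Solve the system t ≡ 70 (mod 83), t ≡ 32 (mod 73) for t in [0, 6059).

3390

83⁻¹ mod 73: 83×22 ≡ 1 (mod 73), so 83⁻¹ ≡ 22.
t = 70 + 83×((32 − 70)×22 mod 73) = 70 + 83×40 = 3390.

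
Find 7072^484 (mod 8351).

484 in binary is 111100100, i.e. 484 = 256 + 128 + 64 + 32 + 4.
7072^1 ≡ 7072 (mod 8351)
7072^2 ≡ 7072^2 = 50013184 ≡ 7396 (mod 8351)
7072^4 ≡ 7396^2 = 54700816 ≡ 1766 (mod 8351)
7072^8 ≡ 1766^2 = 3118756 ≡ 3833 (mod 8351)
7072^16 ≡ 3833^2 = 14691889 ≡ 2480 (mod 8351)
7072^32 ≡ 2480^2 = 6150400 ≡ 4064 (mod 8351)
7072^64 ≡ 4064^2 = 16516096 ≡ 6169 (mod 8351)
7072^128 ≡ 6169^2 = 38056561 ≡ 1054 (mod 8351)
7072^256 ≡ 1054^2 = 1110916 ≡ 233 (mod 8351)
7072^484 = 7072^256 · 7072^128 · 7072^64 · 7072^32 · 7072^4 ≡ 233 · 1054 · 6169 · 4064 · 1766 (mod 8351).
Accumulate the product:
233 · 1054 = 245582 ≡ 3403
3403 · 6169 = 20993107 ≡ 7044
7044 · 4064 = 28626816 ≡ 7939
7939 · 1766 = 14020274 ≡ 7296

7296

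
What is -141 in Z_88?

35

-141 = -2*88 + 35, so -141 ≡ 35 (mod 88).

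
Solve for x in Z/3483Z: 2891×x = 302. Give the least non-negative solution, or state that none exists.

gcd(2891, 3483) = 1, so a unique solution mod 3483 exists.
2891⁻¹ ≡ 959 (mod 3483).
x ≡ 959×302 ≡ 529 (mod 3483).

529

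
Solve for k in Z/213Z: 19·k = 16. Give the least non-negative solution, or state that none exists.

169

gcd(19, 213) = 1, so a unique solution mod 213 exists.
19⁻¹ ≡ 157 (mod 213).
k ≡ 157·16 ≡ 169 (mod 213).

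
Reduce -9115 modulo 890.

-9115 = -11*890 + 675, so -9115 ≡ 675 (mod 890).

675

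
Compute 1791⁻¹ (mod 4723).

1010

By the extended Euclidean algorithm:
4723 = 2·1791 + 1141
1791 = 1·1141 + 650
1141 = 1·650 + 491
650 = 1·491 + 159
491 = 3·159 + 14
159 = 11·14 + 5
14 = 2·5 + 4
5 = 1·4 + 1
4 = 4·1 + 0
gcd(1791, 4723) = 1, so the inverse exists.
Bézout: 1 = −383·4723 + 1010·1791.
So 1791⁻¹ ≡ 1010 (mod 4723).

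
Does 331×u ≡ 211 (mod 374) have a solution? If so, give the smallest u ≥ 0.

gcd(331, 374) = 1, so a unique solution mod 374 exists.
331⁻¹ ≡ 287 (mod 374).
u ≡ 287×211 ≡ 343 (mod 374).

343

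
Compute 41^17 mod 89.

41^1 ≡ 41 (mod 89)
41^2 ≡ 41^2 = 1681 ≡ 79 (mod 89)
41^4 ≡ 79^2 = 6241 ≡ 11 (mod 89)
41^8 ≡ 11^2 = 121 ≡ 32 (mod 89)
41^16 ≡ 32^2 = 1024 ≡ 45 (mod 89)
41^17 = 41^16 · 41^1 ≡ 45 · 41 (mod 89).
45 · 41 = 1845 ≡ 65 (mod 89).

65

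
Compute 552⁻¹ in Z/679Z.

Apply the Euclidean algorithm and back-substitute:
679 = 1·552 + 127
552 = 4·127 + 44
127 = 2·44 + 39
44 = 1·39 + 5
39 = 7·5 + 4
5 = 1·4 + 1
4 = 4·1 + 0
gcd(552, 679) = 1, so the inverse exists.
Back-substitute for 1:
1 = 1·5 − 1·4
  = −1·39 + 8·5
  = 8·44 − 9·39
  = −9·127 + 26·44
  = 26·552 − 113·127
  = −113·679 + 139·552
So 552⁻¹ ≡ 139 (mod 679).

139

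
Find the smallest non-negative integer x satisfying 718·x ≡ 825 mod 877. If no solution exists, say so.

gcd(718, 877) = 1, so a unique solution mod 877 exists.
718⁻¹ ≡ 353 (mod 877).
x ≡ 353·825 ≡ 61 (mod 877).

61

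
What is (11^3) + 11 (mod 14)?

(11)^3 ≡ 1 (mod 14)
1 + 11 = 12

12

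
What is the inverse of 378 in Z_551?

465

Run the extended Euclidean algorithm:
551 = 1·378 + 173
378 = 2·173 + 32
173 = 5·32 + 13
32 = 2·13 + 6
13 = 2·6 + 1
6 = 6·1 + 0
gcd(378, 551) = 1, so the inverse exists.
Back-substitute for 1:
1 = 1·13 − 2·6
  = −2·32 + 5·13
  = 5·173 − 27·32
  = −27·378 + 59·173
  = 59·551 − 86·378
So 378⁻¹ ≡ −86 ≡ 465 (mod 551).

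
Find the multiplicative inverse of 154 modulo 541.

541 = 3·154 + 79
154 = 1·79 + 75
79 = 1·75 + 4
75 = 18·4 + 3
4 = 1·3 + 1
3 = 3·1 + 0
gcd(154, 541) = 1, so the inverse exists.
Back-substitute for 1:
1 = 1·4 − 1·3
  = −1·75 + 19·4
  = 19·79 − 20·75
  = −20·154 + 39·79
  = 39·541 − 137·154
So 154⁻¹ ≡ −137 ≡ 404 (mod 541).

404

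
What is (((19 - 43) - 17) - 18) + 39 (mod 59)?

39

19 - 43 = -24 ≡ 35 (mod 59)
35 - 17 = 18
18 - 18 = 0
0 + 39 = 39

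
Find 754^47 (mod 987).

By square-and-multiply:
47 in binary is 101111, i.e. 47 = 32 + 8 + 4 + 2 + 1.
754^1 ≡ 754 (mod 987)
754^2 ≡ 754^2 = 568516 ≡ 4 (mod 987)
754^4 ≡ 4^2 = 16 (mod 987)
754^8 ≡ 16^2 = 256 (mod 987)
754^16 ≡ 256^2 = 65536 ≡ 394 (mod 987)
754^32 ≡ 394^2 = 155236 ≡ 277 (mod 987)
754^47 = 754^32 * 754^8 * 754^4 * 754^2 * 754^1 ≡ 277 * 256 * 16 * 4 * 754 (mod 987).
Accumulate the product:
277 * 256 = 70912 ≡ 835
835 * 16 = 13360 ≡ 529
529 * 4 = 2116 ≡ 142
142 * 754 = 107068 ≡ 472

472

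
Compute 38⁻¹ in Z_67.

30

67 = 1·38 + 29
38 = 1·29 + 9
29 = 3·9 + 2
9 = 4·2 + 1
2 = 2·1 + 0
gcd(38, 67) = 1, so the inverse exists.
Back-substitute for 1:
1 = 1·9 − 4·2
  = −4·29 + 13·9
  = 13·38 − 17·29
  = −17·67 + 30·38
So 38⁻¹ ≡ 30 (mod 67).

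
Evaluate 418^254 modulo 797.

254 in binary is 11111110, i.e. 254 = 128 + 64 + 32 + 16 + 8 + 4 + 2.
418^1 ≡ 418 (mod 797)
418^2 ≡ 418^2 = 174724 ≡ 181 (mod 797)
418^4 ≡ 181^2 = 32761 ≡ 84 (mod 797)
418^8 ≡ 84^2 = 7056 ≡ 680 (mod 797)
418^16 ≡ 680^2 = 462400 ≡ 140 (mod 797)
418^32 ≡ 140^2 = 19600 ≡ 472 (mod 797)
418^64 ≡ 472^2 = 222784 ≡ 421 (mod 797)
418^128 ≡ 421^2 = 177241 ≡ 307 (mod 797)
418^254 = 418^128 * 418^64 * 418^32 * 418^16 * 418^8 * 418^4 * 418^2 ≡ 307 * 421 * 472 * 140 * 680 * 84 * 181 (mod 797).
Accumulate the product:
307 * 421 = 129247 ≡ 133
133 * 472 = 62776 ≡ 610
610 * 140 = 85400 ≡ 121
121 * 680 = 82280 ≡ 189
189 * 84 = 15876 ≡ 733
733 * 181 = 132673 ≡ 371

371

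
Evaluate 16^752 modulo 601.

752 in binary is 1011110000, i.e. 752 = 512 + 128 + 64 + 32 + 16.
16^1 ≡ 16 (mod 601)
16^2 ≡ 16^2 = 256 (mod 601)
16^4 ≡ 256^2 = 65536 ≡ 27 (mod 601)
16^8 ≡ 27^2 = 729 ≡ 128 (mod 601)
16^16 ≡ 128^2 = 16384 ≡ 157 (mod 601)
16^32 ≡ 157^2 = 24649 ≡ 8 (mod 601)
16^64 ≡ 8^2 = 64 (mod 601)
16^128 ≡ 64^2 = 4096 ≡ 490 (mod 601)
16^256 ≡ 490^2 = 240100 ≡ 301 (mod 601)
16^512 ≡ 301^2 = 90601 ≡ 451 (mod 601)
16^752 = 16^512 × 16^128 × 16^64 × 16^32 × 16^16 ≡ 451 × 490 × 64 × 8 × 157 (mod 601).
Accumulate the product:
451 × 490 = 220990 ≡ 423
423 × 64 = 27072 ≡ 27
27 × 8 = 216
216 × 157 = 33912 ≡ 256

256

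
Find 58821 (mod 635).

58821 = 92*635 + 401, so 58821 ≡ 401 (mod 635).

401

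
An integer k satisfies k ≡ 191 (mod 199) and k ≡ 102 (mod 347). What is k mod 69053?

199⁻¹ mod 347: 199·279 ≡ 1 (mod 347), so 199⁻¹ ≡ 279.
k = 191 + 199·((102 − 191)·279 mod 347) = 191 + 199·153 = 30638.
Check: 30638 mod 199 = 191, 30638 mod 347 = 102. ✓

30638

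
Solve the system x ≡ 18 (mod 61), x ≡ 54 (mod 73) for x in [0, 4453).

4288

61⁻¹ mod 73: 61*6 ≡ 1 (mod 73), so 61⁻¹ ≡ 6.
x = 18 + 61*((54 − 18)*6 mod 73) = 18 + 61*70 = 4288.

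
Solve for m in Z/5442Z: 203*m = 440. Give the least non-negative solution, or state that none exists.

gcd(203, 5442) = 1, so a unique solution mod 5442 exists.
203⁻¹ ≡ 4745 (mod 5442).
m ≡ 4745*440 ≡ 3514 (mod 5442).

3514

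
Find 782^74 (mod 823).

206

74 in binary is 1001010, i.e. 74 = 64 + 8 + 2.
782^1 ≡ 782 (mod 823)
782^2 ≡ 782^2 = 611524 ≡ 35 (mod 823)
782^4 ≡ 35^2 = 1225 ≡ 402 (mod 823)
782^8 ≡ 402^2 = 161604 ≡ 296 (mod 823)
782^16 ≡ 296^2 = 87616 ≡ 378 (mod 823)
782^32 ≡ 378^2 = 142884 ≡ 505 (mod 823)
782^64 ≡ 505^2 = 255025 ≡ 718 (mod 823)
782^74 = 782^64 · 782^8 · 782^2 ≡ 718 · 296 · 35 (mod 823).
Accumulate the product:
718 · 296 = 212528 ≡ 194
194 · 35 = 6790 ≡ 206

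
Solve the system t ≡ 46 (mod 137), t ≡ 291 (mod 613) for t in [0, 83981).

137⁻¹ mod 613: 137×264 ≡ 1 (mod 613), so 137⁻¹ ≡ 264.
t = 46 + 137×((291 − 46)×264 mod 613) = 46 + 137×315 = 43201.

43201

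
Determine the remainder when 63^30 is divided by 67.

By square-and-multiply:
30 in binary is 11110, i.e. 30 = 16 + 8 + 4 + 2.
63^1 ≡ 63 (mod 67)
63^2 ≡ 63^2 = 3969 ≡ 16 (mod 67)
63^4 ≡ 16^2 = 256 ≡ 55 (mod 67)
63^8 ≡ 55^2 = 3025 ≡ 10 (mod 67)
63^16 ≡ 10^2 = 100 ≡ 33 (mod 67)
63^30 = 63^16 · 63^8 · 63^4 · 63^2 ≡ 33 · 10 · 55 · 16 (mod 67).
Accumulate the product:
33 · 10 = 330 ≡ 62
62 · 55 = 3410 ≡ 60
60 · 16 = 960 ≡ 22

22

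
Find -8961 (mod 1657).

981

-8961 = -6·1657 + 981, so -8961 ≡ 981 (mod 1657).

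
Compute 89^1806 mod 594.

89^1 ≡ 89 (mod 594)
89^2 ≡ 89^2 = 7921 ≡ 199 (mod 594)
89^4 ≡ 199^2 = 39601 ≡ 397 (mod 594)
89^8 ≡ 397^2 = 157609 ≡ 199 (mod 594)
89^16 ≡ 199^2 = 39601 ≡ 397 (mod 594)
89^32 ≡ 397^2 = 157609 ≡ 199 (mod 594)
89^64 ≡ 199^2 = 39601 ≡ 397 (mod 594)
89^128 ≡ 397^2 = 157609 ≡ 199 (mod 594)
89^256 ≡ 199^2 = 39601 ≡ 397 (mod 594)
89^512 ≡ 397^2 = 157609 ≡ 199 (mod 594)
89^1024 ≡ 199^2 = 39601 ≡ 397 (mod 594)
89^1806 = 89^1024 × 89^512 × 89^256 × 89^8 × 89^4 × 89^2 ≡ 397 × 199 × 397 × 199 × 397 × 199 (mod 594).
Accumulate the product:
397 × 199 = 79003 ≡ 1
1 × 397 = 397
397 × 199 = 79003 ≡ 1
1 × 397 = 397
397 × 199 = 79003 ≡ 1

1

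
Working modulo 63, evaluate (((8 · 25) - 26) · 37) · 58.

8 · 25 = 200 ≡ 11 (mod 63)
11 - 26 = -15 ≡ 48 (mod 63)
48 · 37 = 1776 ≡ 12 (mod 63)
12 · 58 = 696 ≡ 3 (mod 63)

3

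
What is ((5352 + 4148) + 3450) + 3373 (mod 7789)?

5352 + 4148 = 9500 ≡ 1711 (mod 7789)
1711 + 3450 = 5161
5161 + 3373 = 8534 ≡ 745 (mod 7789)

745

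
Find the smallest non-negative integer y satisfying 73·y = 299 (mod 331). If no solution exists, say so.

190

gcd(73, 331) = 1, so a unique solution mod 331 exists.
73⁻¹ ≡ 263 (mod 331).
y ≡ 263·299 ≡ 190 (mod 331).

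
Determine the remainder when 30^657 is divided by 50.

657 in binary is 1010010001, i.e. 657 = 512 + 128 + 16 + 1.
30^1 ≡ 30 (mod 50)
30^2 ≡ 30^2 = 900 ≡ 0 (mod 50)
30^4 ≡ 0^2 = 0 (mod 50)
30^8 ≡ 0^2 = 0 (mod 50)
30^16 ≡ 0^2 = 0 (mod 50)
30^32 ≡ 0^2 = 0 (mod 50)
30^64 ≡ 0^2 = 0 (mod 50)
30^128 ≡ 0^2 = 0 (mod 50)
30^256 ≡ 0^2 = 0 (mod 50)
30^512 ≡ 0^2 = 0 (mod 50)
30^657 = 30^512 × 30^128 × 30^16 × 30^1 ≡ 0 × 0 × 0 × 30 (mod 50).
Accumulate the product:
0 × 0 = 0
0 × 0 = 0
0 × 30 = 0

0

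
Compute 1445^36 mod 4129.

3873

36 in binary is 100100, i.e. 36 = 32 + 4.
1445^1 ≡ 1445 (mod 4129)
1445^2 ≡ 1445^2 = 2088025 ≡ 2880 (mod 4129)
1445^4 ≡ 2880^2 = 8294400 ≡ 3368 (mod 4129)
1445^8 ≡ 3368^2 = 11343424 ≡ 1061 (mod 4129)
1445^16 ≡ 1061^2 = 1125721 ≡ 2633 (mod 4129)
1445^32 ≡ 2633^2 = 6932689 ≡ 98 (mod 4129)
1445^36 = 1445^32 × 1445^4 ≡ 98 × 3368 (mod 4129).
98 × 3368 = 330064 ≡ 3873 (mod 4129).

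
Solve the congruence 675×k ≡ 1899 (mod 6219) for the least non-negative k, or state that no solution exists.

gcd(675, 6219) = 9, and 9 | 1899, so solutions exist.
Divide through by 9: 75×k ≡ 211 mod 691.
75⁻¹ ≡ 129 (mod 691).
k ≡ 129×211 ≡ 270 (mod 691).
The smallest non-negative solution is k = 270.

270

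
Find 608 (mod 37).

608 = 16*37 + 16, so 608 ≡ 16 (mod 37).

16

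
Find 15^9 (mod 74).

31

9 in binary is 1001, i.e. 9 = 8 + 1.
15^1 ≡ 15 (mod 74)
15^2 ≡ 15^2 = 225 ≡ 3 (mod 74)
15^4 ≡ 3^2 = 9 (mod 74)
15^8 ≡ 9^2 = 81 ≡ 7 (mod 74)
15^9 = 15^8 · 15^1 ≡ 7 · 15 (mod 74).
7 · 15 = 105 ≡ 31 (mod 74).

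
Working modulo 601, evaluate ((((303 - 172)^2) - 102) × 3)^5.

303 - 172 = 131
(131)^2 ≡ 333 (mod 601)
333 - 102 = 231
231 × 3 = 693 ≡ 92 (mod 601)
(92)^5 ≡ 418 (mod 601)

418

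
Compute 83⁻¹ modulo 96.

96 = 1×83 + 13
83 = 6×13 + 5
13 = 2×5 + 3
5 = 1×3 + 2
3 = 1×2 + 1
2 = 2×1 + 0
gcd(83, 96) = 1, so the inverse exists.
Back-substitute for 1:
1 = 1×3 − 1×2
  = −1×5 + 2×3
  = 2×13 − 5×5
  = −5×83 + 32×13
  = 32×96 − 37×83
So 83⁻¹ ≡ −37 ≡ 59 (mod 96).

59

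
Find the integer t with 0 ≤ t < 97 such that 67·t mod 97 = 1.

42

97 = 1×67 + 30
67 = 2×30 + 7
30 = 4×7 + 2
7 = 3×2 + 1
2 = 2×1 + 0
gcd(67, 97) = 1, so the inverse exists.
Bézout: 1 = −29×97 + 42×67.
So 67⁻¹ ≡ 42 (mod 97).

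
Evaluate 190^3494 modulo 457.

Compute successive squares:
3494 in binary is 110110100110, i.e. 3494 = 2048 + 1024 + 256 + 128 + 32 + 4 + 2.
190^1 ≡ 190 (mod 457)
190^2 ≡ 190^2 = 36100 ≡ 454 (mod 457)
190^4 ≡ 454^2 = 206116 ≡ 9 (mod 457)
190^8 ≡ 9^2 = 81 (mod 457)
190^16 ≡ 81^2 = 6561 ≡ 163 (mod 457)
190^32 ≡ 163^2 = 26569 ≡ 63 (mod 457)
190^64 ≡ 63^2 = 3969 ≡ 313 (mod 457)
190^128 ≡ 313^2 = 97969 ≡ 171 (mod 457)
190^256 ≡ 171^2 = 29241 ≡ 450 (mod 457)
190^512 ≡ 450^2 = 202500 ≡ 49 (mod 457)
190^1024 ≡ 49^2 = 2401 ≡ 116 (mod 457)
190^2048 ≡ 116^2 = 13456 ≡ 203 (mod 457)
190^3494 = 190^2048 * 190^1024 * 190^256 * 190^128 * 190^32 * 190^4 * 190^2 ≡ 203 * 116 * 450 * 171 * 63 * 9 * 454 (mod 457).
Accumulate the product:
203 * 116 = 23548 ≡ 241
241 * 450 = 108450 ≡ 141
141 * 171 = 24111 ≡ 347
347 * 63 = 21861 ≡ 382
382 * 9 = 3438 ≡ 239
239 * 454 = 108506 ≡ 197

197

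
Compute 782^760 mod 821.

Compute successive squares:
760 in binary is 1011111000, i.e. 760 = 512 + 128 + 64 + 32 + 16 + 8.
782^1 ≡ 782 (mod 821)
782^2 ≡ 782^2 = 611524 ≡ 700 (mod 821)
782^4 ≡ 700^2 = 490000 ≡ 684 (mod 821)
782^8 ≡ 684^2 = 467856 ≡ 707 (mod 821)
782^16 ≡ 707^2 = 499849 ≡ 681 (mod 821)
782^32 ≡ 681^2 = 463761 ≡ 717 (mod 821)
782^64 ≡ 717^2 = 514089 ≡ 143 (mod 821)
782^128 ≡ 143^2 = 20449 ≡ 745 (mod 821)
782^256 ≡ 745^2 = 555025 ≡ 29 (mod 821)
782^512 ≡ 29^2 = 841 ≡ 20 (mod 821)
782^760 = 782^512 · 782^128 · 782^64 · 782^32 · 782^16 · 782^8 ≡ 20 · 745 · 143 · 717 · 681 · 707 (mod 821).
Accumulate the product:
20 · 745 = 14900 ≡ 122
122 · 143 = 17446 ≡ 205
205 · 717 = 146985 ≡ 26
26 · 681 = 17706 ≡ 465
465 · 707 = 328755 ≡ 355

355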